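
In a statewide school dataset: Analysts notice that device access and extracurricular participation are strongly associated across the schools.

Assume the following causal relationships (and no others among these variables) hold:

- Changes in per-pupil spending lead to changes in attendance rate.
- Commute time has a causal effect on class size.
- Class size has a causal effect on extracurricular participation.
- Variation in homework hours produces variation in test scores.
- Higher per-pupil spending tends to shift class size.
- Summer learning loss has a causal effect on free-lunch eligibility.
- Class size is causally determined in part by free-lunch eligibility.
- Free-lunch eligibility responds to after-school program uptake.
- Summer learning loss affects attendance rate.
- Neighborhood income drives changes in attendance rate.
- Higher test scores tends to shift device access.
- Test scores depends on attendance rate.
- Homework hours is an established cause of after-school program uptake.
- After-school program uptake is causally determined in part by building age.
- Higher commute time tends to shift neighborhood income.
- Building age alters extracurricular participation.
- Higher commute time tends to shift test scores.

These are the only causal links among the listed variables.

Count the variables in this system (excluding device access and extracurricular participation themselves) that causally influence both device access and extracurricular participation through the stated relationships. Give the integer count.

4

The common causes are: commute time (to device access via commute time → test scores → device access; to extracurricular participation via commute time → class size → extracurricular participation); homework hours (to device access via homework hours → test scores → device access; to extracurricular participation via homework hours → after-school program uptake → free-lunch eligibility → class size → extracurricular participation); per-pupil spending (to device access via per-pupil spending → attendance rate → test scores → device access; to extracurricular participation via per-pupil spending → class size → extracurricular participation); summer learning loss (to device access via summer learning loss → attendance rate → test scores → device access; to extracurricular participation via summer learning loss → free-lunch eligibility → class size → extracurricular participation).
Every other variable lacks a causal path to at least one of device access and extracurricular participation.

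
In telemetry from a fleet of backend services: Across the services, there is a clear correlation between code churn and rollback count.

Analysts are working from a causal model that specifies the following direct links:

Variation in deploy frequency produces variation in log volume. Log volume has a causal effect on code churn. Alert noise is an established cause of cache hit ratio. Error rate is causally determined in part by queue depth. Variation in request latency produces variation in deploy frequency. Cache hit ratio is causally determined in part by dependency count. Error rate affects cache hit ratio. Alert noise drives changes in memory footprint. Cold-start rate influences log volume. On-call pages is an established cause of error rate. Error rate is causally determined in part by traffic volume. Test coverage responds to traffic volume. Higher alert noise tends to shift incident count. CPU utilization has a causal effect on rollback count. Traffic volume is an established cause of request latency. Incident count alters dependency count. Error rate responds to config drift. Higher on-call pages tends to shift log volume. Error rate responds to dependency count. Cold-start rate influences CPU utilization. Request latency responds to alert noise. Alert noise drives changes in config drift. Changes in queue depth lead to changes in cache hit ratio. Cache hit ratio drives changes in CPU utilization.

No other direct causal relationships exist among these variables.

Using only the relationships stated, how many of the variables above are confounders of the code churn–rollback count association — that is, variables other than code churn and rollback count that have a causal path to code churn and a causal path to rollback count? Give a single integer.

The common causes are: alert noise (to code churn via alert noise → request latency → deploy frequency → log volume → code churn; to rollback count via alert noise → cache hit ratio → CPU utilization → rollback count); cold-start rate (to code churn via cold-start rate → log volume → code churn; to rollback count via cold-start rate → CPU utilization → rollback count); on-call pages (to code churn via on-call pages → log volume → code churn; to rollback count via on-call pages → error rate → cache hit ratio → CPU utilization → rollback count); traffic volume (to code churn via traffic volume → request latency → deploy frequency → log volume → code churn; to rollback count via traffic volume → error rate → cache hit ratio → CPU utilization → rollback count).
Every other variable lacks a causal path to at least one of code churn and rollback count.

4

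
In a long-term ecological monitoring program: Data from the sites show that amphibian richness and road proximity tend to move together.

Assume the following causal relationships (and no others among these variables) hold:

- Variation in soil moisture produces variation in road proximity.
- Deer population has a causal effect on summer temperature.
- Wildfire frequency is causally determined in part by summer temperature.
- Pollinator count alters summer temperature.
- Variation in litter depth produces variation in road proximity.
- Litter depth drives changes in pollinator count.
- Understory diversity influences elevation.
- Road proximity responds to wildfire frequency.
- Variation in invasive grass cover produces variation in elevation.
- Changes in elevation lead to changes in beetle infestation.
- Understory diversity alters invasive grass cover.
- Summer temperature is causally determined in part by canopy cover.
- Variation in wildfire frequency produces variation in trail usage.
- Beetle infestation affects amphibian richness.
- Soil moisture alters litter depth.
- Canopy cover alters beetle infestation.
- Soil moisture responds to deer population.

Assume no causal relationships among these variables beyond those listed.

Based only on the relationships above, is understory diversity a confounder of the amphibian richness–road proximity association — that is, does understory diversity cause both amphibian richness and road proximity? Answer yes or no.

no

Understory diversity has no stated causal path to road proximity. A confounder must cause both variables, so understory diversity does not qualify.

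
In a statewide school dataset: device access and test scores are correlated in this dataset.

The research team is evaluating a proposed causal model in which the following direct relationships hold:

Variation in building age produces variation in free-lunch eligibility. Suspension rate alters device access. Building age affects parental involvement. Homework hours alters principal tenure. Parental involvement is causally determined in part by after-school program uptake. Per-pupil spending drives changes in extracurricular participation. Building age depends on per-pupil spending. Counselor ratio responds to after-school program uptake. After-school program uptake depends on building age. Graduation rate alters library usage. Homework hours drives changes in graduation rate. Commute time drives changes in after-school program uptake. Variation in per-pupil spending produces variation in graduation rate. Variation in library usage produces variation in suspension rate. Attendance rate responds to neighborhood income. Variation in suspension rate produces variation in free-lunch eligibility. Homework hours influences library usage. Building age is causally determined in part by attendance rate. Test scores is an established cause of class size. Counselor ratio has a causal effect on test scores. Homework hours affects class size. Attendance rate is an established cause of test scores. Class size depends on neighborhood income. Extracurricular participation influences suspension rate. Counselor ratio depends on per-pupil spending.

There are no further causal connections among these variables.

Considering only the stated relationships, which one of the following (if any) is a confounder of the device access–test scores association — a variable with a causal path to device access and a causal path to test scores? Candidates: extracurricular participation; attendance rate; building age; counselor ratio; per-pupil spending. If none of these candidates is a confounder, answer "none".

Per-pupil spending causes device access (per-pupil spending → extracurricular participation → suspension rate → device access) and also causes test scores (per-pupil spending → counselor ratio → test scores); it is a common cause of both.
Each of the other candidates lacks a causal path to at least one of device access and test scores, so they do not confound the relationship.

per-pupil spending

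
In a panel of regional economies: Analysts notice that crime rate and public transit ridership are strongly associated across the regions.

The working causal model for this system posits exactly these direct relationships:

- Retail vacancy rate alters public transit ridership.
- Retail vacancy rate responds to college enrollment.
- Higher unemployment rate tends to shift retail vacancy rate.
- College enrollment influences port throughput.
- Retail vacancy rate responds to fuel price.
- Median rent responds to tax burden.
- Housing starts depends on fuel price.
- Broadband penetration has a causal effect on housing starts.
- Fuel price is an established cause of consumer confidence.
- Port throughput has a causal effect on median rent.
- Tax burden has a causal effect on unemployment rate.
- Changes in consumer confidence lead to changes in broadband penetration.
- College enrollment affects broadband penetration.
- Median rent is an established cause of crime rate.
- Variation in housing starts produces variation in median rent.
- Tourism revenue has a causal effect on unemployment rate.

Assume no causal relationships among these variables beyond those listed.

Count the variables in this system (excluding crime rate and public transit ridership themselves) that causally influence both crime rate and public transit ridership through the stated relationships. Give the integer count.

3

The common causes are: college enrollment (to crime rate via college enrollment → port throughput → median rent → crime rate; to public transit ridership via college enrollment → retail vacancy rate → public transit ridership); fuel price (to crime rate via fuel price → housing starts → median rent → crime rate; to public transit ridership via fuel price → retail vacancy rate → public transit ridership); tax burden (to crime rate via tax burden → median rent → crime rate; to public transit ridership via tax burden → unemployment rate → retail vacancy rate → public transit ridership).
Every other variable lacks a causal path to at least one of crime rate and public transit ridership.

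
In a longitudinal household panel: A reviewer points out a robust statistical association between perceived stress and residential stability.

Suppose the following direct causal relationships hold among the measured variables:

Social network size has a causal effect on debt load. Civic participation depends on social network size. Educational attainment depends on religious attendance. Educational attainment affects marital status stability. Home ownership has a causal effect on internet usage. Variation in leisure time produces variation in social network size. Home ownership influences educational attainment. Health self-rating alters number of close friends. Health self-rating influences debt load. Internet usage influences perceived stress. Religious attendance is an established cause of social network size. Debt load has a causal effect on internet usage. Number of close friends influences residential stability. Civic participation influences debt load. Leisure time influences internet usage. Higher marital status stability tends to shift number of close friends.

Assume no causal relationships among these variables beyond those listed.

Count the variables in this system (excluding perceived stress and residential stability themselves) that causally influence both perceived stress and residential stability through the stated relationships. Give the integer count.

The common causes are: health self-rating (to perceived stress via health self-rating → debt load → internet usage → perceived stress; to residential stability via health self-rating → number of close friends → residential stability); home ownership (to perceived stress via home ownership → internet usage → perceived stress; to residential stability via home ownership → educational attainment → marital status stability → number of close friends → residential stability); religious attendance (to perceived stress via religious attendance → social network size → debt load → internet usage → perceived stress; to residential stability via religious attendance → educational attainment → marital status stability → number of close friends → residential stability).
Every other variable lacks a causal path to at least one of perceived stress and residential stability.

3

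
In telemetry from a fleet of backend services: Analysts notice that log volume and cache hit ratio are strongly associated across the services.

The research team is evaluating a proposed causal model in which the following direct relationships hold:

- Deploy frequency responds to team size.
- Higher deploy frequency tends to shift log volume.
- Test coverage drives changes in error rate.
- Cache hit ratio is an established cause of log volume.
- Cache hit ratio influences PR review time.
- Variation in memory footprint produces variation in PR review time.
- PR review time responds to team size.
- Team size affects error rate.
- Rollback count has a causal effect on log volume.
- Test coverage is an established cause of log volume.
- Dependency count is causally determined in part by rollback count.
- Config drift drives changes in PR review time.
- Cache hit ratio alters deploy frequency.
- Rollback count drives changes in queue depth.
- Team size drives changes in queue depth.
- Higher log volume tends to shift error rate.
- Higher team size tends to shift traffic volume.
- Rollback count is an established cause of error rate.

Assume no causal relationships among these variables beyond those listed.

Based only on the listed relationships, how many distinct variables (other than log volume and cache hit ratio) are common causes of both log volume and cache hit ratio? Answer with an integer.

No listed variable has a causal path to both log volume and cache hit ratio, so there are no common causes.

0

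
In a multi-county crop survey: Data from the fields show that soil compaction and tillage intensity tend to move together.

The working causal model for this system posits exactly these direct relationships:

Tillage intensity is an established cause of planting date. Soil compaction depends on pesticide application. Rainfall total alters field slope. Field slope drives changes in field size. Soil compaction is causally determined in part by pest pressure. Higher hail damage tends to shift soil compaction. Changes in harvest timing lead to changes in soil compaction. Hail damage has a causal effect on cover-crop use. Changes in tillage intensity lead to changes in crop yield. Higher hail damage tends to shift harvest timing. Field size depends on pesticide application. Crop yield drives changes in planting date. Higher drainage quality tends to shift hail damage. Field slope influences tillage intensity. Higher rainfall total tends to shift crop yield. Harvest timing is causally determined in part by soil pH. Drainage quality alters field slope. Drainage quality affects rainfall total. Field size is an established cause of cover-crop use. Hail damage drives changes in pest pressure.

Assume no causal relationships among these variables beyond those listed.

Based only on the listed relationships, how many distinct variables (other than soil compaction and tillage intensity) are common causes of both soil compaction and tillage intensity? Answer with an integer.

1

The common causes are: drainage quality (to soil compaction via drainage quality → hail damage → soil compaction; to tillage intensity via drainage quality → field slope → tillage intensity).
Every other variable lacks a causal path to at least one of soil compaction and tillage intensity.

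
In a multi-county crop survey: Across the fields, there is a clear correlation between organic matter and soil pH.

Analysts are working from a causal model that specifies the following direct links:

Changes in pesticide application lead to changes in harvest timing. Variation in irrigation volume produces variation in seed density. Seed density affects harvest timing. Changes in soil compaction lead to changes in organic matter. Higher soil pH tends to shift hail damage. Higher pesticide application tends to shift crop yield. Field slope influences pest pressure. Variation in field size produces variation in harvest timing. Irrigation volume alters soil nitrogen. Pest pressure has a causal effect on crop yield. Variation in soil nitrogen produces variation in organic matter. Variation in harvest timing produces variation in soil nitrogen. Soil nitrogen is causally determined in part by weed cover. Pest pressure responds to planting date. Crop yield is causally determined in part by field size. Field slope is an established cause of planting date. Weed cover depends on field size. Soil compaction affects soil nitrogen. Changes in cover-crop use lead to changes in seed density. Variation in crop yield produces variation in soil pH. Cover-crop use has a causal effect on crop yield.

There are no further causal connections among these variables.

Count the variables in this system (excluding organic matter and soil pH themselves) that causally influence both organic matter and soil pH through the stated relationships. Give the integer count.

3

The common causes are: cover-crop use (to organic matter via cover-crop use → seed density → harvest timing → soil nitrogen → organic matter; to soil pH via cover-crop use → crop yield → soil pH); field size (to organic matter via field size → weed cover → soil nitrogen → organic matter; to soil pH via field size → crop yield → soil pH); pesticide application (to organic matter via pesticide application → harvest timing → soil nitrogen → organic matter; to soil pH via pesticide application → crop yield → soil pH).
Every other variable lacks a causal path to at least one of organic matter and soil pH.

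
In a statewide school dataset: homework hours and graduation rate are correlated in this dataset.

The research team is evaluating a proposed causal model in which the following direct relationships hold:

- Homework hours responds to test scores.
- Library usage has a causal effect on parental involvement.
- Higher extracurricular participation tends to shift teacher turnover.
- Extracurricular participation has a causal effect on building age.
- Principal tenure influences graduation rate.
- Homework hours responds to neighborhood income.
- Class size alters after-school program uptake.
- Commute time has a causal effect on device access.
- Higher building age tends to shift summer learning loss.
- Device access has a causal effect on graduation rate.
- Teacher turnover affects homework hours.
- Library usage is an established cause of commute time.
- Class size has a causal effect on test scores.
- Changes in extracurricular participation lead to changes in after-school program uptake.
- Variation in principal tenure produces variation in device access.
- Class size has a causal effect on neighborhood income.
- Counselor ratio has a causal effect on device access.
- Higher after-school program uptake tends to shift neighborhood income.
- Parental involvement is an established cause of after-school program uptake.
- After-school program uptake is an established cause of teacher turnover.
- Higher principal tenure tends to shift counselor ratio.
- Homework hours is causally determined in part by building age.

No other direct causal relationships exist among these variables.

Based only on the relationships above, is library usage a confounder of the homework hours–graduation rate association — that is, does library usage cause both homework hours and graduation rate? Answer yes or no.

Library usage has a causal path to homework hours (library usage → parental involvement → after-school program uptake → teacher turnover → homework hours) and to graduation rate (library usage → commute time → device access → graduation rate), so it is a common cause of both — a confounder.

yes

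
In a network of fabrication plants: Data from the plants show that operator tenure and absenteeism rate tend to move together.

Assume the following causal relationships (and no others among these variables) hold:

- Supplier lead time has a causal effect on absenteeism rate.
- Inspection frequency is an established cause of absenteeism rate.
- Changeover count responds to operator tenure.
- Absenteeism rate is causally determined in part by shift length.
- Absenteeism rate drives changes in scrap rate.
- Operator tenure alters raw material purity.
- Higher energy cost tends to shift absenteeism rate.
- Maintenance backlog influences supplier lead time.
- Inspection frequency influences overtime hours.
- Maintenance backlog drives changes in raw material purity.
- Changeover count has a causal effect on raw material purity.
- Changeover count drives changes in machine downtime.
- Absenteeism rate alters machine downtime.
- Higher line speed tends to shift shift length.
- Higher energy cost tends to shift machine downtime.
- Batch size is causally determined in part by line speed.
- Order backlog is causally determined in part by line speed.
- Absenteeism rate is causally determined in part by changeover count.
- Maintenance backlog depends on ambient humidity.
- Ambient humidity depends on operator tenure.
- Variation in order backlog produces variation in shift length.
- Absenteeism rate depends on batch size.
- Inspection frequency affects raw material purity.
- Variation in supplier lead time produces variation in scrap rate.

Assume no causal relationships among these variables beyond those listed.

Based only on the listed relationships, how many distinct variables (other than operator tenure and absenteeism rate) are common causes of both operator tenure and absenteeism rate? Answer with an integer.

No listed variable has a causal path to both operator tenure and absenteeism rate, so there are no common causes.

0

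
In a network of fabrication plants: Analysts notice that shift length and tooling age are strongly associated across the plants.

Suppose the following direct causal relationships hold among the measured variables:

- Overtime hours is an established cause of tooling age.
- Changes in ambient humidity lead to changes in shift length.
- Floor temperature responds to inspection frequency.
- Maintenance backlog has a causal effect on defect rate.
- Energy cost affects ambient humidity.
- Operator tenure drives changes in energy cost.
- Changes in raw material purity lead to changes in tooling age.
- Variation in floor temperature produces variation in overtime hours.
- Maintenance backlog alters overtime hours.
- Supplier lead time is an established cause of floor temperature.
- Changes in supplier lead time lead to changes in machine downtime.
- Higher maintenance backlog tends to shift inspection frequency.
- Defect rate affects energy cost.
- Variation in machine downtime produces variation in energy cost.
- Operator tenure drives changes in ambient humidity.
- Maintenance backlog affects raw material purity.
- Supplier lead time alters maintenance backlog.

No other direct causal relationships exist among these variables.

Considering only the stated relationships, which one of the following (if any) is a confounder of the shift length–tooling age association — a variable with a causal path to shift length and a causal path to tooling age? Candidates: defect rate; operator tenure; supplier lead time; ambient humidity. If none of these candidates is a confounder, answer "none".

supplier lead time

Supplier lead time causes shift length (supplier lead time → machine downtime → energy cost → ambient humidity → shift length) and also causes tooling age (supplier lead time → floor temperature → overtime hours → tooling age); it is a common cause of both.
Each of the other candidates lacks a causal path to at least one of shift length and tooling age, so they do not confound the relationship.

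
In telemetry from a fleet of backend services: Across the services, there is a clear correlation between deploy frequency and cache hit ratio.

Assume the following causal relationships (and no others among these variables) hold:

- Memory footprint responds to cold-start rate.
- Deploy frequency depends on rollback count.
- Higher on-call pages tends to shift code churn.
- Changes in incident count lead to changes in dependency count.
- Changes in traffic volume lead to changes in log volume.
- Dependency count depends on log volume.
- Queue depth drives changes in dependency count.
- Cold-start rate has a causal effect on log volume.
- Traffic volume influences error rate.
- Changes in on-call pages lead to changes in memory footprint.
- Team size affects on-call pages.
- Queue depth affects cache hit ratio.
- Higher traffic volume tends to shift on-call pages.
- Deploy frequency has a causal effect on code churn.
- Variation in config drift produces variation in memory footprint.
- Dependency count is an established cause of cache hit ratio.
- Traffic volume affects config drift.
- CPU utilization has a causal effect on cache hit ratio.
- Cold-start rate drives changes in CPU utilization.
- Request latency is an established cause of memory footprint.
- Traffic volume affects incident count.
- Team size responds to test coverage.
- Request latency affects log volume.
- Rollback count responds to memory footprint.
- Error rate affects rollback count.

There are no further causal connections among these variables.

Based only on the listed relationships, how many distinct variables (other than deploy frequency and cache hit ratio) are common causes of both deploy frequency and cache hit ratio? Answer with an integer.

3

The common causes are: cold-start rate (to deploy frequency via cold-start rate → memory footprint → rollback count → deploy frequency; to cache hit ratio via cold-start rate → CPU utilization → cache hit ratio); request latency (to deploy frequency via request latency → memory footprint → rollback count → deploy frequency; to cache hit ratio via request latency → log volume → dependency count → cache hit ratio); traffic volume (to deploy frequency via traffic volume → error rate → rollback count → deploy frequency; to cache hit ratio via traffic volume → log volume → dependency count → cache hit ratio).
Every other variable lacks a causal path to at least one of deploy frequency and cache hit ratio.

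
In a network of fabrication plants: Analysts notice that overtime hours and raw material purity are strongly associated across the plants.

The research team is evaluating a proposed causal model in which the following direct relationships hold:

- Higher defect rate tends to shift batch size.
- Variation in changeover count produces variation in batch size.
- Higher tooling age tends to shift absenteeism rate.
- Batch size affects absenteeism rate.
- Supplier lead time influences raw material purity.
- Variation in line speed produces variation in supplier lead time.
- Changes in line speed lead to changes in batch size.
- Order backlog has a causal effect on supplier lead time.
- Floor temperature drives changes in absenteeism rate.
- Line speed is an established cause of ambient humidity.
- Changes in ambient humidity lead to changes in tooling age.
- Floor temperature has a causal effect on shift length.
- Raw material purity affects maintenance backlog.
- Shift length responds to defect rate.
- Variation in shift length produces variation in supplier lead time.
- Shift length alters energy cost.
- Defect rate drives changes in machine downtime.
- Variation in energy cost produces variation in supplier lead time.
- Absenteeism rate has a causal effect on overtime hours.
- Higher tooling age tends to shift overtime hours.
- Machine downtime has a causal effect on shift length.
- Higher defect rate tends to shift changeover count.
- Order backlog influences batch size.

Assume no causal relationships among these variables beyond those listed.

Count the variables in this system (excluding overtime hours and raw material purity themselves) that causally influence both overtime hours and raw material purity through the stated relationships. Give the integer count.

4

The common causes are: defect rate (to overtime hours via defect rate → batch size → absenteeism rate → overtime hours; to raw material purity via defect rate → shift length → supplier lead time → raw material purity); floor temperature (to overtime hours via floor temperature → absenteeism rate → overtime hours; to raw material purity via floor temperature → shift length → supplier lead time → raw material purity); line speed (to overtime hours via line speed → batch size → absenteeism rate → overtime hours; to raw material purity via line speed → supplier lead time → raw material purity); order backlog (to overtime hours via order backlog → batch size → absenteeism rate → overtime hours; to raw material purity via order backlog → supplier lead time → raw material purity).
Every other variable lacks a causal path to at least one of overtime hours and raw material purity.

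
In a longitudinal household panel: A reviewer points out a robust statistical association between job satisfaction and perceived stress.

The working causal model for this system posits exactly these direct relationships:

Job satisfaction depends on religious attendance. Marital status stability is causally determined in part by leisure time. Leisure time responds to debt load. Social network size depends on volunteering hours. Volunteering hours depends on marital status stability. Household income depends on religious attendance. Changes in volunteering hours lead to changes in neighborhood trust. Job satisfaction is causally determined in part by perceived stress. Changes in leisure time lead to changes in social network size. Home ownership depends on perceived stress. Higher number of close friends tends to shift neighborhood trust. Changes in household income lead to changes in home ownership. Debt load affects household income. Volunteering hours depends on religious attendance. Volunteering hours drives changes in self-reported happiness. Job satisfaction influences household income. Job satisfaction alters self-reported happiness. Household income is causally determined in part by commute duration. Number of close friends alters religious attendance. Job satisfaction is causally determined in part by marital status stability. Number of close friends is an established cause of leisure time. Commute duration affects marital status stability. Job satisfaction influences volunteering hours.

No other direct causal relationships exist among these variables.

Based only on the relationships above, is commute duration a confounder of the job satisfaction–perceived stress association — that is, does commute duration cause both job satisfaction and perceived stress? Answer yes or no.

Commute duration has no stated causal path to perceived stress. A confounder must cause both variables, so commute duration does not qualify.

no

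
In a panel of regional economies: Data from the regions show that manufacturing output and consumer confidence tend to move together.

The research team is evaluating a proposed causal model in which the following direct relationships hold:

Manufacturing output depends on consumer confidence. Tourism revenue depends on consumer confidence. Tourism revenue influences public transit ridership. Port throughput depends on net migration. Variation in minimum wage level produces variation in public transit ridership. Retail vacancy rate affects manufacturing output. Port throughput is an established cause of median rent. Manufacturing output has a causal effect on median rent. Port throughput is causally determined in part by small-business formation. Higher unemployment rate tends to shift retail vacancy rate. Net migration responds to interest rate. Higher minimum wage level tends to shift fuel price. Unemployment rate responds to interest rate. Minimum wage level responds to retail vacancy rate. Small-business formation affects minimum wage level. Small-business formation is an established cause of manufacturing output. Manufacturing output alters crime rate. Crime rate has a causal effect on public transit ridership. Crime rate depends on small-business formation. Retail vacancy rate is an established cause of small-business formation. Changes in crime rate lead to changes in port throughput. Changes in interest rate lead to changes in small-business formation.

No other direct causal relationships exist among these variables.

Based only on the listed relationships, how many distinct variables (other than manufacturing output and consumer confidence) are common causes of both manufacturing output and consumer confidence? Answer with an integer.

No listed variable has a causal path to both manufacturing output and consumer confidence, so there are no common causes.

0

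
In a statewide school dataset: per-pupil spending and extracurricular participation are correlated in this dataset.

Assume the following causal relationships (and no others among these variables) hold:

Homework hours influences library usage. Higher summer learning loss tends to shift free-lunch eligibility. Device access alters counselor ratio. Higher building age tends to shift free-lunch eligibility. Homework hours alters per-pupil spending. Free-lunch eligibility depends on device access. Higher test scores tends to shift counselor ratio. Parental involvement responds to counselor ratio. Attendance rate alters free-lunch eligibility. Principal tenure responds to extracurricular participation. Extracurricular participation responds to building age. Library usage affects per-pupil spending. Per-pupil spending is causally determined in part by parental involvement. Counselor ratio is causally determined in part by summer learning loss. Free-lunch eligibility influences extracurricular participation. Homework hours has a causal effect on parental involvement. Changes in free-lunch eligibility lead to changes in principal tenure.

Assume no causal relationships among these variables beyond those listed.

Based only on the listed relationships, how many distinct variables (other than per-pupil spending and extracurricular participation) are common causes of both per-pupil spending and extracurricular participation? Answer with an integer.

The common causes are: device access (to per-pupil spending via device access → counselor ratio → parental involvement → per-pupil spending; to extracurricular participation via device access → free-lunch eligibility → extracurricular participation); summer learning loss (to per-pupil spending via summer learning loss → counselor ratio → parental involvement → per-pupil spending; to extracurricular participation via summer learning loss → free-lunch eligibility → extracurricular participation).
Every other variable lacks a causal path to at least one of per-pupil spending and extracurricular participation.

2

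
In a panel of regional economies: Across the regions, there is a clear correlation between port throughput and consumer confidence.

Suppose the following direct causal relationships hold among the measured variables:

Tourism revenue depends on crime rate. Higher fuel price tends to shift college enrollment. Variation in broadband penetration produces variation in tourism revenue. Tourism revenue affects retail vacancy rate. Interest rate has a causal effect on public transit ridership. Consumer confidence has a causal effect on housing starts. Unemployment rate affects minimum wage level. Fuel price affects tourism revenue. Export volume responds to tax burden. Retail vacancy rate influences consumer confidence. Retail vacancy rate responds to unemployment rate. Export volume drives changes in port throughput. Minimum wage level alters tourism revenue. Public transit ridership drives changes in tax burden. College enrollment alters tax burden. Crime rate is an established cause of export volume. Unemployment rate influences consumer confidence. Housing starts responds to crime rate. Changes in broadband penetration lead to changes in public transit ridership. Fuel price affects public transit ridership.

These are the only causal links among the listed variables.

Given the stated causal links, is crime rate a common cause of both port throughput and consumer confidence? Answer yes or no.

yes

Crime rate has a causal path to port throughput (crime rate → export volume → port throughput) and to consumer confidence (crime rate → tourism revenue → retail vacancy rate → consumer confidence), so it is a common cause of both — a confounder.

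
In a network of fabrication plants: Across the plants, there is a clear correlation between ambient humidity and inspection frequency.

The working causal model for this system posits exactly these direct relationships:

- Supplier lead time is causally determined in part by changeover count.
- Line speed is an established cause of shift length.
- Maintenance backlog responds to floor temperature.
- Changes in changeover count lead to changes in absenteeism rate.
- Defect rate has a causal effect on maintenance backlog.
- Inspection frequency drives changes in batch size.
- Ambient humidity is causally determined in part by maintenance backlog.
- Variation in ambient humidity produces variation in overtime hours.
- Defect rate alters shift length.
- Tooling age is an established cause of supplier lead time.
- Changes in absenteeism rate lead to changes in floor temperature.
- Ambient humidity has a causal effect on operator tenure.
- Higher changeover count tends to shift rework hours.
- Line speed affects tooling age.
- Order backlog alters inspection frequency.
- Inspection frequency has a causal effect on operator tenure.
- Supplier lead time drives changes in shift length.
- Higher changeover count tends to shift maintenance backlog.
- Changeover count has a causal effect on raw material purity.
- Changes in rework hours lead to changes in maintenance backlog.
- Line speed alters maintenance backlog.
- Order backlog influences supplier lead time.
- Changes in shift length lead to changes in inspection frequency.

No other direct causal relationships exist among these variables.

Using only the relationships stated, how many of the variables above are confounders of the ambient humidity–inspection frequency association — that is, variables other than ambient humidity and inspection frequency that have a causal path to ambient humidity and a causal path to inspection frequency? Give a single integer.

3

The common causes are: changeover count (to ambient humidity via changeover count → maintenance backlog → ambient humidity; to inspection frequency via changeover count → supplier lead time → shift length → inspection frequency); defect rate (to ambient humidity via defect rate → maintenance backlog → ambient humidity; to inspection frequency via defect rate → shift length → inspection frequency); line speed (to ambient humidity via line speed → maintenance backlog → ambient humidity; to inspection frequency via line speed → shift length → inspection frequency).
Every other variable lacks a causal path to at least one of ambient humidity and inspection frequency.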